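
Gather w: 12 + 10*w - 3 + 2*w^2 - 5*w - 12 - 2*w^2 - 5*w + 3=0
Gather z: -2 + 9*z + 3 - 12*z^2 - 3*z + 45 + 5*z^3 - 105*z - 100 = 5*z^3 - 12*z^2 - 99*z - 54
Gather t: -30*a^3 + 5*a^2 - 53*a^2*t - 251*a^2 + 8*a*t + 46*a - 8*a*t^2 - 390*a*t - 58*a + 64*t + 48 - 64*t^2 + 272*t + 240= -30*a^3 - 246*a^2 - 12*a + t^2*(-8*a - 64) + t*(-53*a^2 - 382*a + 336) + 288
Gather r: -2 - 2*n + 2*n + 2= 0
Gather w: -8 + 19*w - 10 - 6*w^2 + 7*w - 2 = -6*w^2 + 26*w - 20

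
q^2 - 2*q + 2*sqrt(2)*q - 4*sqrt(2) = (q - 2)*(q + 2*sqrt(2))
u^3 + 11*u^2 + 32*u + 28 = (u + 2)^2*(u + 7)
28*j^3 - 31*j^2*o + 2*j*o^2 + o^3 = (-4*j + o)*(-j + o)*(7*j + o)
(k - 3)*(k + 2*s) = k^2 + 2*k*s - 3*k - 6*s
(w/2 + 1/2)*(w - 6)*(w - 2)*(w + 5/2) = w^4/2 - 9*w^3/4 - 27*w^2/4 + 11*w + 15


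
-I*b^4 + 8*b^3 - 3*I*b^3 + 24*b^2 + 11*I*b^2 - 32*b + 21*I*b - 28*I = (b + 4)*(b + I)*(b + 7*I)*(-I*b + I)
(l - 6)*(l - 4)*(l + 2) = l^3 - 8*l^2 + 4*l + 48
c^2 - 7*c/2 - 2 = (c - 4)*(c + 1/2)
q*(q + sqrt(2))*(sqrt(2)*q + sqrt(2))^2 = 2*q^4 + 2*sqrt(2)*q^3 + 4*q^3 + 2*q^2 + 4*sqrt(2)*q^2 + 2*sqrt(2)*q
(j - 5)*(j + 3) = j^2 - 2*j - 15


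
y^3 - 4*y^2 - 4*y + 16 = (y - 4)*(y - 2)*(y + 2)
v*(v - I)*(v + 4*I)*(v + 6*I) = v^4 + 9*I*v^3 - 14*v^2 + 24*I*v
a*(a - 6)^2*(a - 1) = a^4 - 13*a^3 + 48*a^2 - 36*a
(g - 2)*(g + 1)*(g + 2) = g^3 + g^2 - 4*g - 4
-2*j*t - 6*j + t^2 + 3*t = (-2*j + t)*(t + 3)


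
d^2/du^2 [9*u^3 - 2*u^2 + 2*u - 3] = 54*u - 4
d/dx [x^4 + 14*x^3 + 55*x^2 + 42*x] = 4*x^3 + 42*x^2 + 110*x + 42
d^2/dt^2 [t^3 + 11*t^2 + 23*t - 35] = 6*t + 22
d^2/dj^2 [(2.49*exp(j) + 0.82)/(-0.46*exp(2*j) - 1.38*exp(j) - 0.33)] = (-0.526884*exp(4*j) + 0.886604*exp(3*j) + 0.706284000000002*exp(2*j) + 0.0702419999999995*exp(j) + 0.102267)*exp(j)/(0.097336*exp(6*j) + 0.876024*exp(5*j) + 2.837556*exp(4*j) + 3.884976*exp(3*j) + 2.035638*exp(2*j) + 0.450846*exp(j) + 0.035937)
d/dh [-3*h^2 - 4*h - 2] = -6*h - 4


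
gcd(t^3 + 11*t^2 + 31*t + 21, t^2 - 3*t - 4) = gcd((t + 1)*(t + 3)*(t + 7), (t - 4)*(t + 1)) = t + 1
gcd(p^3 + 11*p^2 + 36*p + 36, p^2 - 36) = p + 6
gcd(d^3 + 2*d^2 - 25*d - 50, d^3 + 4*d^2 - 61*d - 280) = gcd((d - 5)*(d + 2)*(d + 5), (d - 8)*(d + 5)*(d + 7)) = d + 5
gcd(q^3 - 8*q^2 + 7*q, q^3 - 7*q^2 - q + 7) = q^2 - 8*q + 7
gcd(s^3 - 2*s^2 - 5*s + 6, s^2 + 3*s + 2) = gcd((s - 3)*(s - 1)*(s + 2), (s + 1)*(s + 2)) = s + 2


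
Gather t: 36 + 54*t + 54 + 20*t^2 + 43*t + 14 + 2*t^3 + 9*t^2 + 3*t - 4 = 2*t^3 + 29*t^2 + 100*t + 100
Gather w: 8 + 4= 12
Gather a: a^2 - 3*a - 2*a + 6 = a^2 - 5*a + 6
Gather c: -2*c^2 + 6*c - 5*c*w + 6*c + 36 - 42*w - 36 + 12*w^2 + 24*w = -2*c^2 + c*(12 - 5*w) + 12*w^2 - 18*w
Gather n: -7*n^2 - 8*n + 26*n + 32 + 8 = -7*n^2 + 18*n + 40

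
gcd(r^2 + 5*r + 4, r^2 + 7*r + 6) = r + 1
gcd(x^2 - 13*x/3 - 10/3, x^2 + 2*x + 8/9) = x + 2/3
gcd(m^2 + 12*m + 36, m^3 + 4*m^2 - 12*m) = m + 6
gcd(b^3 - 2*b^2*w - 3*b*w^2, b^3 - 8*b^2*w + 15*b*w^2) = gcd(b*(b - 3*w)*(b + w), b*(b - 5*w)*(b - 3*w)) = -b^2 + 3*b*w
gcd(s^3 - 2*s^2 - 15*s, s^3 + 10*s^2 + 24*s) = s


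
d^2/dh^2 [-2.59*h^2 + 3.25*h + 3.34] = -5.18000000000000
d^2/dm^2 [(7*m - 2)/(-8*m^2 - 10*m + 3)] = 4*(-2*(7*m - 2)*(8*m + 5)^2 + 3*(28*m + 9)*(8*m^2 + 10*m - 3))/(8*m^2 + 10*m - 3)^3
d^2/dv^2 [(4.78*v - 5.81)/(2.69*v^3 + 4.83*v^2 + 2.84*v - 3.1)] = (207.531348*v^5 - 131.870256*v^4 - 1057.811684*v^3 - 601.23687*v^2 - 339.453492*v - 183.542292)/(19.465109*v^9 + 104.851089*v^8 + 249.915795*v^7 + 266.778465*v^6 + 22.1874*v^5 - 242.184786*v^4 - 154.680916*v^3 + 64.23882*v^2 + 81.8772*v - 29.791)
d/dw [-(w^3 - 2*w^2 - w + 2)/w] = -2*w + 2 + 2/w^2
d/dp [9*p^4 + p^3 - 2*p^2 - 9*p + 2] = 36*p^3 + 3*p^2 - 4*p - 9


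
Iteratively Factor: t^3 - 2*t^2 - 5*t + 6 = (t - 1)*(t^2 - t - 6) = (t - 1)*(t + 2)*(t - 3)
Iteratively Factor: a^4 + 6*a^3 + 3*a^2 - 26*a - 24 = (a + 3)*(a^3 + 3*a^2 - 6*a - 8) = (a + 3)*(a + 4)*(a^2 - a - 2) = (a - 2)*(a + 3)*(a + 4)*(a + 1)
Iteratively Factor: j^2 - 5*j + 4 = (j - 4)*(j - 1)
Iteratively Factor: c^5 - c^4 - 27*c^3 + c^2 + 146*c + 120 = (c + 1)*(c^4 - 2*c^3 - 25*c^2 + 26*c + 120) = (c - 5)*(c + 1)*(c^3 + 3*c^2 - 10*c - 24) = (c - 5)*(c - 3)*(c + 1)*(c^2 + 6*c + 8) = (c - 5)*(c - 3)*(c + 1)*(c + 4)*(c + 2)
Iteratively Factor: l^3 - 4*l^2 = (l)*(l^2 - 4*l) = l^2*(l - 4)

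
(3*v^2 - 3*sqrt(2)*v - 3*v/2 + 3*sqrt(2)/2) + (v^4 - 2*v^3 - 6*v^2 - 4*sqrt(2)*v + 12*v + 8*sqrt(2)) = v^4 - 2*v^3 - 3*v^2 - 7*sqrt(2)*v + 21*v/2 + 19*sqrt(2)/2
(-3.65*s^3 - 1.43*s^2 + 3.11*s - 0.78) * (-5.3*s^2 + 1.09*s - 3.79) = 19.345*s^5 + 3.6005*s^4 - 4.2082*s^3 + 12.9436*s^2 - 12.6371*s + 2.9562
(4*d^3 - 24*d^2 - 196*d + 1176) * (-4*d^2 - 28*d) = -16*d^5 - 16*d^4 + 1456*d^3 + 784*d^2 - 32928*d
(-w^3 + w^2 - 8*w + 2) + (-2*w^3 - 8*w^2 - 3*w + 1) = -3*w^3 - 7*w^2 - 11*w + 3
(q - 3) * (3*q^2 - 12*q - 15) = 3*q^3 - 21*q^2 + 21*q + 45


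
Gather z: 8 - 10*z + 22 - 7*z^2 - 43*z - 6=-7*z^2 - 53*z + 24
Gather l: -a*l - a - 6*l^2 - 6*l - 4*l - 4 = -a - 6*l^2 + l*(-a - 10) - 4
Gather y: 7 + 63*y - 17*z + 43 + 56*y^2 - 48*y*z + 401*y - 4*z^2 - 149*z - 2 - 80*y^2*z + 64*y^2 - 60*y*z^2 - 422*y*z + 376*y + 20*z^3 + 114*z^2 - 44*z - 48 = y^2*(120 - 80*z) + y*(-60*z^2 - 470*z + 840) + 20*z^3 + 110*z^2 - 210*z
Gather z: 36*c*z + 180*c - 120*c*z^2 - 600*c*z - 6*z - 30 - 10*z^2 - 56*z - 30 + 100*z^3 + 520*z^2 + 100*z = 180*c + 100*z^3 + z^2*(510 - 120*c) + z*(38 - 564*c) - 60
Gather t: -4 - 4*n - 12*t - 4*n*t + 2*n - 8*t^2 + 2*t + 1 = -2*n - 8*t^2 + t*(-4*n - 10) - 3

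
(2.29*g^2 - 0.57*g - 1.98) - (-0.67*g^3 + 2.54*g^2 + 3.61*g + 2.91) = 0.67*g^3 - 0.25*g^2 - 4.18*g - 4.89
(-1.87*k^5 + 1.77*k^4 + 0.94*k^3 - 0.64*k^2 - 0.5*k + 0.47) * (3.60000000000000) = -6.732*k^5 + 6.372*k^4 + 3.384*k^3 - 2.304*k^2 - 1.8*k + 1.692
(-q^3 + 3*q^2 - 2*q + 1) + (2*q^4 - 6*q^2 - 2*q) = 2*q^4 - q^3 - 3*q^2 - 4*q + 1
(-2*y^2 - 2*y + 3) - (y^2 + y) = -3*y^2 - 3*y + 3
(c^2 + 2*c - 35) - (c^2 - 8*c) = 10*c - 35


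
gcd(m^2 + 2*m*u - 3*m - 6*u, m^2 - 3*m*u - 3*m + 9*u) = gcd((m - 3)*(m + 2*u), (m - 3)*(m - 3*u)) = m - 3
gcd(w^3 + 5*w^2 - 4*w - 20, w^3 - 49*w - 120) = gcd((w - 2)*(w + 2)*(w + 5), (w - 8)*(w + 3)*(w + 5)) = w + 5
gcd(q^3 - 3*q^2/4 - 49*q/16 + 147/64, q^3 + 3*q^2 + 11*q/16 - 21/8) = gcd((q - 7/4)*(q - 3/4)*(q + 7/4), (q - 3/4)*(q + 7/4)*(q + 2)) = q^2 + q - 21/16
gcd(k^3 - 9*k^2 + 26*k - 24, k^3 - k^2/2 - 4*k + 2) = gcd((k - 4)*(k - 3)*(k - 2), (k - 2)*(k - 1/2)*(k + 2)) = k - 2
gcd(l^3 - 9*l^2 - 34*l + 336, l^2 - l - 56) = l - 8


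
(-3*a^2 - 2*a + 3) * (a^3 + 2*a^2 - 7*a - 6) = -3*a^5 - 8*a^4 + 20*a^3 + 38*a^2 - 9*a - 18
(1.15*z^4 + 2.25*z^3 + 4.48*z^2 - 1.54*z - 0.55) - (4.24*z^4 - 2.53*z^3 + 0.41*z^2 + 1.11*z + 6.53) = -3.09*z^4 + 4.78*z^3 + 4.07*z^2 - 2.65*z - 7.08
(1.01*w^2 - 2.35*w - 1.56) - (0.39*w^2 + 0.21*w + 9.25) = 0.62*w^2 - 2.56*w - 10.81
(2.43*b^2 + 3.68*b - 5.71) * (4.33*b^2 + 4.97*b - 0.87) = 10.5219*b^4 + 28.0115*b^3 - 8.5488*b^2 - 31.5803*b + 4.9677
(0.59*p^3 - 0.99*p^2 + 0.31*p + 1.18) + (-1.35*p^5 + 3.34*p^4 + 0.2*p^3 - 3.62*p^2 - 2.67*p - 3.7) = -1.35*p^5 + 3.34*p^4 + 0.79*p^3 - 4.61*p^2 - 2.36*p - 2.52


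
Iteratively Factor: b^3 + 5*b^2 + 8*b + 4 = (b + 1)*(b^2 + 4*b + 4) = (b + 1)*(b + 2)*(b + 2)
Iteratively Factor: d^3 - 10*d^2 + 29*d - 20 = (d - 5)*(d^2 - 5*d + 4) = (d - 5)*(d - 1)*(d - 4)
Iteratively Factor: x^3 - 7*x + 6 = (x - 2)*(x^2 + 2*x - 3) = (x - 2)*(x - 1)*(x + 3)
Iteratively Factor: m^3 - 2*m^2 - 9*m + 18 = (m + 3)*(m^2 - 5*m + 6) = (m - 3)*(m + 3)*(m - 2)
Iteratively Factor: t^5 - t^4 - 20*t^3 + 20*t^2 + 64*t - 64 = (t - 2)*(t^4 + t^3 - 18*t^2 - 16*t + 32) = (t - 4)*(t - 2)*(t^3 + 5*t^2 + 2*t - 8) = (t - 4)*(t - 2)*(t + 2)*(t^2 + 3*t - 4) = (t - 4)*(t - 2)*(t + 2)*(t + 4)*(t - 1)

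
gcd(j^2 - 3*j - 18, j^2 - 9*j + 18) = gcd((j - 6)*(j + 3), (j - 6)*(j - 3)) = j - 6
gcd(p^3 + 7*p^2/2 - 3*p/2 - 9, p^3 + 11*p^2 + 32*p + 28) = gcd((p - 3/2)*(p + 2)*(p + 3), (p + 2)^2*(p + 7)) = p + 2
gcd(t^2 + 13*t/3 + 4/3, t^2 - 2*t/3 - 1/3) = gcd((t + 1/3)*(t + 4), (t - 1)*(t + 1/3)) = t + 1/3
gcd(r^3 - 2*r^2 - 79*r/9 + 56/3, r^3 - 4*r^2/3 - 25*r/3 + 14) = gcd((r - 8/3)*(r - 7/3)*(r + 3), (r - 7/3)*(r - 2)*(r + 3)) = r^2 + 2*r/3 - 7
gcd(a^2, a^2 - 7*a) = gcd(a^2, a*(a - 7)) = a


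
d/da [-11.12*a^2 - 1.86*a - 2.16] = -22.24*a - 1.86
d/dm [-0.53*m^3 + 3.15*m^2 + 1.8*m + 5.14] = -1.59*m^2 + 6.3*m + 1.8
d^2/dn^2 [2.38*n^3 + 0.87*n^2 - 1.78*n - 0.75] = 14.28*n + 1.74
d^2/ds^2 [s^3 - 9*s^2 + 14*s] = 6*s - 18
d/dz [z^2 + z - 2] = 2*z + 1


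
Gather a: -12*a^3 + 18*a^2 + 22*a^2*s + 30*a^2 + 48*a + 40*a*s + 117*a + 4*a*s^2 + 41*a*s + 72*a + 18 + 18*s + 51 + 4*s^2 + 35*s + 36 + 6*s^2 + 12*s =-12*a^3 + a^2*(22*s + 48) + a*(4*s^2 + 81*s + 237) + 10*s^2 + 65*s + 105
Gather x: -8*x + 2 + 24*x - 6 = 16*x - 4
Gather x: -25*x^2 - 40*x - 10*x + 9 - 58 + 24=-25*x^2 - 50*x - 25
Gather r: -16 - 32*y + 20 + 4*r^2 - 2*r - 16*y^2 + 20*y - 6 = 4*r^2 - 2*r - 16*y^2 - 12*y - 2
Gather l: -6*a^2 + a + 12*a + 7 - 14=-6*a^2 + 13*a - 7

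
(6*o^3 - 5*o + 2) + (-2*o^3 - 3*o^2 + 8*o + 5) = 4*o^3 - 3*o^2 + 3*o + 7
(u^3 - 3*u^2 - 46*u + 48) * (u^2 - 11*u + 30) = u^5 - 14*u^4 + 17*u^3 + 464*u^2 - 1908*u + 1440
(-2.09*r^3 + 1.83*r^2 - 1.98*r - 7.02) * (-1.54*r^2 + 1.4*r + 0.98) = 3.2186*r^5 - 5.7442*r^4 + 3.563*r^3 + 9.8322*r^2 - 11.7684*r - 6.8796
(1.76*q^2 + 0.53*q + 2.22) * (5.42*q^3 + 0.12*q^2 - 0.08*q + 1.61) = 9.5392*q^5 + 3.0838*q^4 + 11.9552*q^3 + 3.0576*q^2 + 0.6757*q + 3.5742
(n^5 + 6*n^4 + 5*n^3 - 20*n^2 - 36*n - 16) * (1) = n^5 + 6*n^4 + 5*n^3 - 20*n^2 - 36*n - 16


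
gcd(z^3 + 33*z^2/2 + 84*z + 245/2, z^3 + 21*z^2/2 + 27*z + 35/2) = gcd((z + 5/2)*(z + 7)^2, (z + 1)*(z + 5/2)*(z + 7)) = z^2 + 19*z/2 + 35/2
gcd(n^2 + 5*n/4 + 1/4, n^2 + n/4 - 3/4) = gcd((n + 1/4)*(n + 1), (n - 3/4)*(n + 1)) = n + 1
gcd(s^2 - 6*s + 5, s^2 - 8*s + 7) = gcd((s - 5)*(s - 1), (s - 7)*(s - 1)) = s - 1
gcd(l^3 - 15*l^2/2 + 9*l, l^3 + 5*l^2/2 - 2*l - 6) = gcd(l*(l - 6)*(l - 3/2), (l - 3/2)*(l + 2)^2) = l - 3/2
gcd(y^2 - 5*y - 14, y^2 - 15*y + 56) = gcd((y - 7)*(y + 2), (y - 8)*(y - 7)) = y - 7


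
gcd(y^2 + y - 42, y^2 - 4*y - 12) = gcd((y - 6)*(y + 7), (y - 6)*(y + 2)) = y - 6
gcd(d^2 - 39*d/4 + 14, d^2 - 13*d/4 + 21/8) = d - 7/4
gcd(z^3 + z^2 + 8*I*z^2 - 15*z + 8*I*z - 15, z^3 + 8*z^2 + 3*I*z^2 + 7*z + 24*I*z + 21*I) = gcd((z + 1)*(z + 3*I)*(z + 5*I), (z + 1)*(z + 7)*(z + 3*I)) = z^2 + z*(1 + 3*I) + 3*I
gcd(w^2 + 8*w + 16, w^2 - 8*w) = 1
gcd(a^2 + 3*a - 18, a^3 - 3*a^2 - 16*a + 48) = a - 3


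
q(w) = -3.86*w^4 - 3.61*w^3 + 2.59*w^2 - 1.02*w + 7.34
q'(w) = -15.44*w^3 - 10.83*w^2 + 5.18*w - 1.02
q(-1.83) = -3.29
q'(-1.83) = 47.86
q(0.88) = 3.67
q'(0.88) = -15.37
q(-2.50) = -68.30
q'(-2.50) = 159.59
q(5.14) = -3113.96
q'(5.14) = -2357.22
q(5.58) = -4287.09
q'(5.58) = -2991.89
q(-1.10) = 10.75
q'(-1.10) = 0.73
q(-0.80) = 10.08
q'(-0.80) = -4.19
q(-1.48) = 7.71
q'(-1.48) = 17.64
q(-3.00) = -181.48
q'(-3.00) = 302.85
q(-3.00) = -181.48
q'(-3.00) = 302.85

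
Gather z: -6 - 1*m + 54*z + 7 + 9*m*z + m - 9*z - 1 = z*(9*m + 45)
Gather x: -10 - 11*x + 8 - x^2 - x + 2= -x^2 - 12*x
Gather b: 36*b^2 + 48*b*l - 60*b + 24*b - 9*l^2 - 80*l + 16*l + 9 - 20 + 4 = 36*b^2 + b*(48*l - 36) - 9*l^2 - 64*l - 7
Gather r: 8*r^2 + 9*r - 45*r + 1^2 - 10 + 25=8*r^2 - 36*r + 16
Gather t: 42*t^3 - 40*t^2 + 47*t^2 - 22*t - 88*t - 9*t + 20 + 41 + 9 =42*t^3 + 7*t^2 - 119*t + 70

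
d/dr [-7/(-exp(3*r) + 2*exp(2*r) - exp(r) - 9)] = (-21*exp(2*r) + 28*exp(r) - 7)*exp(r)/(exp(3*r) - 2*exp(2*r) + exp(r) + 9)^2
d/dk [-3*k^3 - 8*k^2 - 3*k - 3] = -9*k^2 - 16*k - 3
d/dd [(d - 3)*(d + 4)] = 2*d + 1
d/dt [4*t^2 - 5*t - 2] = 8*t - 5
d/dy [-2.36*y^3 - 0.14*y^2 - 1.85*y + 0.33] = -7.08*y^2 - 0.28*y - 1.85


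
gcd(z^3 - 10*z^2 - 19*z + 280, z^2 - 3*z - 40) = z^2 - 3*z - 40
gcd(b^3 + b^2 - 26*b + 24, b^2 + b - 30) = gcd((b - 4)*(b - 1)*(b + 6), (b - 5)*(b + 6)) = b + 6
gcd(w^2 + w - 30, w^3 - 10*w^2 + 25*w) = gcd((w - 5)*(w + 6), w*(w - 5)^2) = w - 5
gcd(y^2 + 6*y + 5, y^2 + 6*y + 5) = y^2 + 6*y + 5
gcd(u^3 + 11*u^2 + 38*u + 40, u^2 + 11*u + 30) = u + 5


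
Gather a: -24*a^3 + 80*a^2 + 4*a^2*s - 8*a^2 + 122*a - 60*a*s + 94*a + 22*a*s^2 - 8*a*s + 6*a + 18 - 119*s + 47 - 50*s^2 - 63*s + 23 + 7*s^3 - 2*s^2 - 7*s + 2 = -24*a^3 + a^2*(4*s + 72) + a*(22*s^2 - 68*s + 222) + 7*s^3 - 52*s^2 - 189*s + 90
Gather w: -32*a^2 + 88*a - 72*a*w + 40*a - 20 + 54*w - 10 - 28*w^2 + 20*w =-32*a^2 + 128*a - 28*w^2 + w*(74 - 72*a) - 30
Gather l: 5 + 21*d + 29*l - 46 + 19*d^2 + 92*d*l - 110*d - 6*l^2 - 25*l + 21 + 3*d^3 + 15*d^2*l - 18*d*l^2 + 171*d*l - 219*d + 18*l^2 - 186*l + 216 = 3*d^3 + 19*d^2 - 308*d + l^2*(12 - 18*d) + l*(15*d^2 + 263*d - 182) + 196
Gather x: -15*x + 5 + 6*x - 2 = 3 - 9*x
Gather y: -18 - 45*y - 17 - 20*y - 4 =-65*y - 39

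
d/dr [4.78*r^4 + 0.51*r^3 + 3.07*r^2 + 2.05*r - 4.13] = 19.12*r^3 + 1.53*r^2 + 6.14*r + 2.05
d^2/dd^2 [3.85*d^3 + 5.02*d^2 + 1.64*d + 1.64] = 23.1*d + 10.04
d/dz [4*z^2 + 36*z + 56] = 8*z + 36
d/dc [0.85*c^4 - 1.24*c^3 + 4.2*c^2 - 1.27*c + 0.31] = 3.4*c^3 - 3.72*c^2 + 8.4*c - 1.27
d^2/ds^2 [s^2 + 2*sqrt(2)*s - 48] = 2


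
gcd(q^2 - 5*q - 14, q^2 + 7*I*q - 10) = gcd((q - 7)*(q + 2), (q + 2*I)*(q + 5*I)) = 1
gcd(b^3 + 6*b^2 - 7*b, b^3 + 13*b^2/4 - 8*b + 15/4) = b - 1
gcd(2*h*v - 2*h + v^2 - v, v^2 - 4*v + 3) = v - 1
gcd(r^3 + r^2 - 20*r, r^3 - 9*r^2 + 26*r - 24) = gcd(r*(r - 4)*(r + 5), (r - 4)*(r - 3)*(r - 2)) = r - 4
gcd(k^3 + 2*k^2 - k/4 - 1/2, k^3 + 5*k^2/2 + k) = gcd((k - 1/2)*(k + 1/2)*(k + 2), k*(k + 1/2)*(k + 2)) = k^2 + 5*k/2 + 1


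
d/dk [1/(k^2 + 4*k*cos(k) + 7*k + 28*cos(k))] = (4*k*sin(k) - 2*k + 28*sin(k) - 4*cos(k) - 7)/((k + 7)^2*(k + 4*cos(k))^2)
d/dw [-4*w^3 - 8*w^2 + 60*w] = -12*w^2 - 16*w + 60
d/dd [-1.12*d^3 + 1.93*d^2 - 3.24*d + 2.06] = -3.36*d^2 + 3.86*d - 3.24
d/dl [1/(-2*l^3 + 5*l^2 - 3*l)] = (6*l^2 - 10*l + 3)/(l^2*(2*l^2 - 5*l + 3)^2)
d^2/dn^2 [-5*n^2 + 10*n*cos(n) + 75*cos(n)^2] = -10*n*cos(n) + 300*sin(n)^2 - 20*sin(n) - 160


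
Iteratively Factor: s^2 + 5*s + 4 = (s + 4)*(s + 1)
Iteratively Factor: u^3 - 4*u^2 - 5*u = (u - 5)*(u^2 + u) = (u - 5)*(u + 1)*(u)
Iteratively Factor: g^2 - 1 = (g + 1)*(g - 1)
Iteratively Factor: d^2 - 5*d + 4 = (d - 1)*(d - 4)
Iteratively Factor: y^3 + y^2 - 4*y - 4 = (y + 1)*(y^2 - 4) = (y + 1)*(y + 2)*(y - 2)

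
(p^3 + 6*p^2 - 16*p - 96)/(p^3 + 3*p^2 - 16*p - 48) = (p + 6)/(p + 3)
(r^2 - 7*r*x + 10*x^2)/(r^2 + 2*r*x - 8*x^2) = (r - 5*x)/(r + 4*x)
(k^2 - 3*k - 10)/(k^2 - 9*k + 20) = (k + 2)/(k - 4)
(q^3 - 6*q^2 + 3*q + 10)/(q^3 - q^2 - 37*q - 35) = (q^2 - 7*q + 10)/(q^2 - 2*q - 35)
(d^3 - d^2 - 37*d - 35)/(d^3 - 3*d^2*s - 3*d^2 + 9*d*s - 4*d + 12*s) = (-d^2 + 2*d + 35)/(-d^2 + 3*d*s + 4*d - 12*s)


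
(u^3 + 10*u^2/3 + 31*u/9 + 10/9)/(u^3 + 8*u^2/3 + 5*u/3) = (u + 2/3)/u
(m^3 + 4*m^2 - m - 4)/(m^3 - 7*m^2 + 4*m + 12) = (m^2 + 3*m - 4)/(m^2 - 8*m + 12)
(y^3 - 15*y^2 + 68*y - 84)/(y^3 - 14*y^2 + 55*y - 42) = (y - 2)/(y - 1)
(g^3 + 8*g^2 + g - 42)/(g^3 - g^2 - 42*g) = (-g^3 - 8*g^2 - g + 42)/(g*(-g^2 + g + 42))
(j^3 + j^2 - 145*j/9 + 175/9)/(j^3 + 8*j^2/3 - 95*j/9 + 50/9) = (3*j - 7)/(3*j - 2)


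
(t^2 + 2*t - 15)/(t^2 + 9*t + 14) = (t^2 + 2*t - 15)/(t^2 + 9*t + 14)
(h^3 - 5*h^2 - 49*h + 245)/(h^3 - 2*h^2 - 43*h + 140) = (h - 7)/(h - 4)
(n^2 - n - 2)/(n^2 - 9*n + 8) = (n^2 - n - 2)/(n^2 - 9*n + 8)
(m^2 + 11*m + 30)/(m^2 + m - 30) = (m + 5)/(m - 5)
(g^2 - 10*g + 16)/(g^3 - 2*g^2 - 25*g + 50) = (g - 8)/(g^2 - 25)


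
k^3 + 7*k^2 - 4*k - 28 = (k - 2)*(k + 2)*(k + 7)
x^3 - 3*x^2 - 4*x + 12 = (x - 3)*(x - 2)*(x + 2)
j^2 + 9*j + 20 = (j + 4)*(j + 5)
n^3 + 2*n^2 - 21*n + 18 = (n - 3)*(n - 1)*(n + 6)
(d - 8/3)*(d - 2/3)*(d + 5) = d^3 + 5*d^2/3 - 134*d/9 + 80/9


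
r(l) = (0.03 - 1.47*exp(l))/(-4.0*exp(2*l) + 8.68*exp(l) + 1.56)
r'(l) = (0.03 - 1.47*exp(l))*(8.0*exp(2*l) - 8.68*exp(l))/(-4.0*exp(2*l) + 8.68*exp(l) + 1.56)^2 - 1.47*exp(l)/(-4.0*exp(2*l) + 8.68*exp(l) + 1.56)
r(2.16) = 0.06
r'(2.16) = -0.08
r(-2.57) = -0.04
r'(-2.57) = -0.04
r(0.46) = -0.44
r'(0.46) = -0.96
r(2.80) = 0.03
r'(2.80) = -0.03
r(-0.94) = -0.13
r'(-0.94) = -0.07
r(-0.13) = -0.21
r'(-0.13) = -0.16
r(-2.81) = -0.03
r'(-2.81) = -0.04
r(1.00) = 0.90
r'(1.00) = -6.36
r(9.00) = 0.00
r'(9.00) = 0.00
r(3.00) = 0.02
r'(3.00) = -0.02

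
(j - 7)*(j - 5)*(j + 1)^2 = j^4 - 10*j^3 + 12*j^2 + 58*j + 35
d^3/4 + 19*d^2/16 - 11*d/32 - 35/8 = (d/4 + 1)*(d - 7/4)*(d + 5/2)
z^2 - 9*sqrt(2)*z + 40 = (z - 5*sqrt(2))*(z - 4*sqrt(2))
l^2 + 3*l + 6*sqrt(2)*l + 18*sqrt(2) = (l + 3)*(l + 6*sqrt(2))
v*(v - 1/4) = v^2 - v/4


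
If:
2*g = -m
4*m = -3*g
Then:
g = 0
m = 0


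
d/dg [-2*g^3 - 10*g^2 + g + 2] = -6*g^2 - 20*g + 1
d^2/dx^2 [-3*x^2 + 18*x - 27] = -6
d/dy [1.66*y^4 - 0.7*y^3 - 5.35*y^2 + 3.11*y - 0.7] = 6.64*y^3 - 2.1*y^2 - 10.7*y + 3.11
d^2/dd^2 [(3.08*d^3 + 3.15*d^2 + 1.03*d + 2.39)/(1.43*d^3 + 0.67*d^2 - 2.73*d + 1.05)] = (6.98097400000006*d^6 + 84.781554*d^5 + 82.85706*d^4 + 32.487996*d^3 - 134.37231*d^2 - 31.734234*d + 45.112872)/(2.924207*d^9 + 4.110249*d^8 - 14.82195*d^7 - 8.95148*d^6 + 34.33248*d^5 - 8.200206*d^4 - 27.140022*d^3 + 25.69266*d^2 - 9.029475*d + 1.157625)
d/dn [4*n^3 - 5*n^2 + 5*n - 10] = 12*n^2 - 10*n + 5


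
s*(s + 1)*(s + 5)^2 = s^4 + 11*s^3 + 35*s^2 + 25*s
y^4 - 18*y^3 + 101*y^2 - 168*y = y*(y - 8)*(y - 7)*(y - 3)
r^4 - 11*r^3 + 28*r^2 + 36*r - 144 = (r - 6)*(r - 4)*(r - 3)*(r + 2)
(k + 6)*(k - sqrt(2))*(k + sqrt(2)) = k^3 + 6*k^2 - 2*k - 12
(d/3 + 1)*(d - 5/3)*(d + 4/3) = d^3/3 + 8*d^2/9 - 29*d/27 - 20/9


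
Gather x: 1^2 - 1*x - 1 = -x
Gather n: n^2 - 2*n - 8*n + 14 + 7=n^2 - 10*n + 21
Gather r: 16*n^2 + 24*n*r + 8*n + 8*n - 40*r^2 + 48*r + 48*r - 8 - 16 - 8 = 16*n^2 + 16*n - 40*r^2 + r*(24*n + 96) - 32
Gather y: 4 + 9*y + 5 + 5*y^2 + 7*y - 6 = 5*y^2 + 16*y + 3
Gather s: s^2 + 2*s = s^2 + 2*s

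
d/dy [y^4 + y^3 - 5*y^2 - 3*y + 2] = 4*y^3 + 3*y^2 - 10*y - 3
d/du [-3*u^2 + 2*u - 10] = 2 - 6*u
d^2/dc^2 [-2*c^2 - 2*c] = -4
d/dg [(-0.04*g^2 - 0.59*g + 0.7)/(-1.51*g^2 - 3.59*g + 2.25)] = (-0.7473*g^2 + 1.934*g + 1.1855)/(2.2801*g^4 + 10.8418*g^3 + 6.0931*g^2 - 16.155*g + 5.0625)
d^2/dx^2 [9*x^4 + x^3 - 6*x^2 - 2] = 108*x^2 + 6*x - 12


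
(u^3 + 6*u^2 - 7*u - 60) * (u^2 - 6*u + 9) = u^5 - 34*u^3 + 36*u^2 + 297*u - 540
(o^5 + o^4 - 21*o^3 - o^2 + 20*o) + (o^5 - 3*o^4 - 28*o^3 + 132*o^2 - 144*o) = 2*o^5 - 2*o^4 - 49*o^3 + 131*o^2 - 124*o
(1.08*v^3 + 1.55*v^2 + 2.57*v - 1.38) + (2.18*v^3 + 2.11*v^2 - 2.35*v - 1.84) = 3.26*v^3 + 3.66*v^2 + 0.22*v - 3.22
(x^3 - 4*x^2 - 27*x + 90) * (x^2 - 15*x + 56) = x^5 - 19*x^4 + 89*x^3 + 271*x^2 - 2862*x + 5040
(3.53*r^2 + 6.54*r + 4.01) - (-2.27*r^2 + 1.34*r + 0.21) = 5.8*r^2 + 5.2*r + 3.8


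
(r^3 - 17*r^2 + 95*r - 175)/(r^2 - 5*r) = r - 12 + 35/r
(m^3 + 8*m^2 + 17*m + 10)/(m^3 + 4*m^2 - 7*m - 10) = (m + 2)/(m - 2)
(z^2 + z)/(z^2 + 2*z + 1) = z/(z + 1)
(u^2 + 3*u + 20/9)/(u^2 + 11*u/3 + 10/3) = (u + 4/3)/(u + 2)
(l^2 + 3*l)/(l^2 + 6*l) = (l + 3)/(l + 6)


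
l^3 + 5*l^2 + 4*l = l*(l + 1)*(l + 4)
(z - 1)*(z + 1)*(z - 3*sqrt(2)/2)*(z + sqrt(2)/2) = z^4 - sqrt(2)*z^3 - 5*z^2/2 + sqrt(2)*z + 3/2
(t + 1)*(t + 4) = t^2 + 5*t + 4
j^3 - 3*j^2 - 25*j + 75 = (j - 5)*(j - 3)*(j + 5)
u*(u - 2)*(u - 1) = u^3 - 3*u^2 + 2*u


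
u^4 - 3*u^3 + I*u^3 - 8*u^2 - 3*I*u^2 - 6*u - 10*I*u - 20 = (u - 5)*(u + 2)*(u - I)*(u + 2*I)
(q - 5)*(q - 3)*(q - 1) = q^3 - 9*q^2 + 23*q - 15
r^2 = r^2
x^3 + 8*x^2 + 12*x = x*(x + 2)*(x + 6)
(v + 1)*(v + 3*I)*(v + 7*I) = v^3 + v^2 + 10*I*v^2 - 21*v + 10*I*v - 21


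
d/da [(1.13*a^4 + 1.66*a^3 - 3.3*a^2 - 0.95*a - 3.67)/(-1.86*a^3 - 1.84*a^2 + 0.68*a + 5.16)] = (-2.1018*a^6 - 4.1584*a^5 - 6.8872*a^4 + 22.0468*a^3 + 1.2262*a^2 - 47.5616*a - 2.4064)/(3.4596*a^6 + 6.8448*a^5 + 0.856*a^4 - 21.6976*a^3 - 18.5264*a^2 + 7.0176*a + 26.6256)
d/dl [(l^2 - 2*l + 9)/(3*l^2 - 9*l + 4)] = (-3*l^2 - 46*l + 73)/(9*l^4 - 54*l^3 + 105*l^2 - 72*l + 16)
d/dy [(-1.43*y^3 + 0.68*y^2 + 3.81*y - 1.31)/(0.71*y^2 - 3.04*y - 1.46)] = (-1.0153*y^4 + 8.6944*y^3 + 1.4911*y^2 - 0.125399999999999*y - 9.545)/(0.5041*y^4 - 4.3168*y^3 + 7.1684*y^2 + 8.8768*y + 2.1316)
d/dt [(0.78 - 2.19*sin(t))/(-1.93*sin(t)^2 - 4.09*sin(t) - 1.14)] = (-4.2267*sin(t)^2 + 3.0108*sin(t) + 5.6868)*cos(t)/(3.7249*sin(t)^4 + 15.7874*sin(t)^3 + 21.1285*sin(t)^2 + 9.3252*sin(t) + 1.2996)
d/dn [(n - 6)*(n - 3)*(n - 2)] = 3*n^2 - 22*n + 36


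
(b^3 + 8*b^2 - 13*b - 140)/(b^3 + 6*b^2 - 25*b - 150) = (b^2 + 3*b - 28)/(b^2 + b - 30)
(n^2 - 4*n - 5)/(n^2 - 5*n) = (n + 1)/n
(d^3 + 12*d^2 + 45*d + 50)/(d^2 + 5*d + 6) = (d^2 + 10*d + 25)/(d + 3)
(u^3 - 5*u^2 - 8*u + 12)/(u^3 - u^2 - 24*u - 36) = (u - 1)/(u + 3)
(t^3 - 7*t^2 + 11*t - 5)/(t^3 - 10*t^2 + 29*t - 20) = (t - 1)/(t - 4)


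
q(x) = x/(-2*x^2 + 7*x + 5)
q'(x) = x*(4*x - 7)/(-2*x^2 + 7*x + 5)^2 + 1/(-2*x^2 + 7*x + 5) = (2*x^2 + 5)/(4*x^4 - 28*x^3 + 29*x^2 + 70*x + 25)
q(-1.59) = 0.14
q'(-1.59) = 0.08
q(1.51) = 0.14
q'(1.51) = 0.08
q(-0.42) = -0.25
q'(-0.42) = 1.84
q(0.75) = 0.08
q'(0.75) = 0.07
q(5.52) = -0.32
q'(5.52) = 0.22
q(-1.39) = 0.16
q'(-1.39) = 0.12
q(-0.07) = -0.02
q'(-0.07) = 0.25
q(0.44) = 0.06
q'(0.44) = 0.09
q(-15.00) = 0.03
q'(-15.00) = 0.00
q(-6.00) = 0.06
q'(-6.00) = 0.01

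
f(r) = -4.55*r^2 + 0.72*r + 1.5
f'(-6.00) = 55.32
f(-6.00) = -166.62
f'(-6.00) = 55.32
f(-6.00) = -166.62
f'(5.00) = -44.78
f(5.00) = -108.65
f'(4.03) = -35.95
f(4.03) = -69.49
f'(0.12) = -0.37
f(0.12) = 1.52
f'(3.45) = -30.68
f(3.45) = -50.17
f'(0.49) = -3.74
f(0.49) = 0.76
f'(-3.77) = 35.03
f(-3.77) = -65.88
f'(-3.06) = 28.57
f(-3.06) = -43.31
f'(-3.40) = 31.66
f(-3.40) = -53.55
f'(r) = 0.72 - 9.1*r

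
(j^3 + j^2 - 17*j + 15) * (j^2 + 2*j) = j^5 + 3*j^4 - 15*j^3 - 19*j^2 + 30*j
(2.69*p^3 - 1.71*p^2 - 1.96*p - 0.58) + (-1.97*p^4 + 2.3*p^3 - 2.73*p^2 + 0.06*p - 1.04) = -1.97*p^4 + 4.99*p^3 - 4.44*p^2 - 1.9*p - 1.62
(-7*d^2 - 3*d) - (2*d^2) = -9*d^2 - 3*d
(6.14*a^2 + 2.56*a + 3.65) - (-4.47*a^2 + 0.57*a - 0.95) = 10.61*a^2 + 1.99*a + 4.6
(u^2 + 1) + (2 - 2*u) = u^2 - 2*u + 3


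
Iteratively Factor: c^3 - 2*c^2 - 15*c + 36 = (c - 3)*(c^2 + c - 12) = (c - 3)^2*(c + 4)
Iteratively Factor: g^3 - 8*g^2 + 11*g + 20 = (g - 4)*(g^2 - 4*g - 5) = (g - 5)*(g - 4)*(g + 1)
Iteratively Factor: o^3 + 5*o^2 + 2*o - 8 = (o - 1)*(o^2 + 6*o + 8) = (o - 1)*(o + 4)*(o + 2)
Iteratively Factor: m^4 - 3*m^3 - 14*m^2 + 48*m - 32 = (m + 4)*(m^3 - 7*m^2 + 14*m - 8) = (m - 4)*(m + 4)*(m^2 - 3*m + 2) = (m - 4)*(m - 2)*(m + 4)*(m - 1)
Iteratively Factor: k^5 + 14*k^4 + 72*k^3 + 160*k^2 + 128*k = (k + 4)*(k^4 + 10*k^3 + 32*k^2 + 32*k) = (k + 4)^2*(k^3 + 6*k^2 + 8*k) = (k + 2)*(k + 4)^2*(k^2 + 4*k) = k*(k + 2)*(k + 4)^2*(k + 4)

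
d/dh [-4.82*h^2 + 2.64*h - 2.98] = 2.64 - 9.64*h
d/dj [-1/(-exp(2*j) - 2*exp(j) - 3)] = -2*(exp(j) + 1)*exp(j)/(exp(2*j) + 2*exp(j) + 3)^2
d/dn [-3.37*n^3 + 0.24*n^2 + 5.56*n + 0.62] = -10.11*n^2 + 0.48*n + 5.56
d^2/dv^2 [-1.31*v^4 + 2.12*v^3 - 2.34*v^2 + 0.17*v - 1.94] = -15.72*v^2 + 12.72*v - 4.68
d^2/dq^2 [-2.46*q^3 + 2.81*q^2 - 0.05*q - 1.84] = 5.62 - 14.76*q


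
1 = 1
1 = 1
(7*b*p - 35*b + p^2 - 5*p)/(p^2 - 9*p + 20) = (7*b + p)/(p - 4)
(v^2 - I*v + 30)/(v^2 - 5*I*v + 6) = (v + 5*I)/(v + I)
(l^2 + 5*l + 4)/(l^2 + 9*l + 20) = (l + 1)/(l + 5)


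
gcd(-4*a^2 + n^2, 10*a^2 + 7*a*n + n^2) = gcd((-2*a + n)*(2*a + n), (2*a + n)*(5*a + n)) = 2*a + n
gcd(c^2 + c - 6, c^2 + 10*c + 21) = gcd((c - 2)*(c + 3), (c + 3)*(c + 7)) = c + 3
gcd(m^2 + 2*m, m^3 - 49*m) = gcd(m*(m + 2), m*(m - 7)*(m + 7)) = m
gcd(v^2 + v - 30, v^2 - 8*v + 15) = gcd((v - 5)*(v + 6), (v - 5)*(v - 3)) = v - 5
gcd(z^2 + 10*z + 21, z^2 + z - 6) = z + 3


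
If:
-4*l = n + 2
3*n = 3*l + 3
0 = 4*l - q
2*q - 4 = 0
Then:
No Solution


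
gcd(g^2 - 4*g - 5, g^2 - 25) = g - 5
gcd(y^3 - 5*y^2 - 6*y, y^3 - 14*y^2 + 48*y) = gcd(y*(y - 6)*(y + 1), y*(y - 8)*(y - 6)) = y^2 - 6*y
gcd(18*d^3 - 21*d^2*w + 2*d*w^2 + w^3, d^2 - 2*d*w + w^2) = -d + w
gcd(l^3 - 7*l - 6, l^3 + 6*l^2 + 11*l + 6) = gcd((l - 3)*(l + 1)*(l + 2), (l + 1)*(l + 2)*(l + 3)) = l^2 + 3*l + 2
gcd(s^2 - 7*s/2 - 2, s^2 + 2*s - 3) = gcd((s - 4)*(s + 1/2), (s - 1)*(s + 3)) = 1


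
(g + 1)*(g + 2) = g^2 + 3*g + 2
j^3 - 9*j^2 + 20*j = j*(j - 5)*(j - 4)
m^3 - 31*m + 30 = (m - 5)*(m - 1)*(m + 6)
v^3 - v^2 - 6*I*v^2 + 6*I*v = v*(v - 1)*(v - 6*I)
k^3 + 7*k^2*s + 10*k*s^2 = k*(k + 2*s)*(k + 5*s)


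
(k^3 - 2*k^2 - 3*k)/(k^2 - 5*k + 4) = k*(k^2 - 2*k - 3)/(k^2 - 5*k + 4)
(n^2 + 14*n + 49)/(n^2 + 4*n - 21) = (n + 7)/(n - 3)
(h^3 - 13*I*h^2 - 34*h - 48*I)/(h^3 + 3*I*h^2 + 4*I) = (h^3 - 13*I*h^2 - 34*h - 48*I)/(h^3 + 3*I*h^2 + 4*I)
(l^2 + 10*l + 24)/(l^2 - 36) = (l + 4)/(l - 6)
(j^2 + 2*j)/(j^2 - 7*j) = (j + 2)/(j - 7)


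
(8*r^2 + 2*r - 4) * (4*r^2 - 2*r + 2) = 32*r^4 - 8*r^3 - 4*r^2 + 12*r - 8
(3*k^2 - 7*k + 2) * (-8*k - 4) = -24*k^3 + 44*k^2 + 12*k - 8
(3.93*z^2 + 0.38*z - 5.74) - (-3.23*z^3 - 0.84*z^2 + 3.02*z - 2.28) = 3.23*z^3 + 4.77*z^2 - 2.64*z - 3.46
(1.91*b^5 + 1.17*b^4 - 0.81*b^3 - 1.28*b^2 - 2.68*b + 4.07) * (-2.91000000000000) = -5.5581*b^5 - 3.4047*b^4 + 2.3571*b^3 + 3.7248*b^2 + 7.7988*b - 11.8437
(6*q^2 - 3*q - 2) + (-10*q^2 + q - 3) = -4*q^2 - 2*q - 5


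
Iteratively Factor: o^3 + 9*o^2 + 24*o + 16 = (o + 1)*(o^2 + 8*o + 16) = (o + 1)*(o + 4)*(o + 4)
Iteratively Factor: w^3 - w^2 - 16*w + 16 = (w - 1)*(w^2 - 16) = (w - 1)*(w + 4)*(w - 4)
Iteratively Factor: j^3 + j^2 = (j)*(j^2 + j) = j^2*(j + 1)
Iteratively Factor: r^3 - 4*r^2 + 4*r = (r)*(r^2 - 4*r + 4) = r*(r - 2)*(r - 2)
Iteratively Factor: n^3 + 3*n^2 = (n)*(n^2 + 3*n) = n^2*(n + 3)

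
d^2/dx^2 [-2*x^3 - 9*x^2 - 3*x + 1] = -12*x - 18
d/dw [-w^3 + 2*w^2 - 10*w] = -3*w^2 + 4*w - 10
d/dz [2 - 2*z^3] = -6*z^2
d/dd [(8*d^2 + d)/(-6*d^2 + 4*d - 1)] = (38*d^2 - 16*d - 1)/(36*d^4 - 48*d^3 + 28*d^2 - 8*d + 1)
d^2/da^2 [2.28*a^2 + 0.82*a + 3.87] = 4.56000000000000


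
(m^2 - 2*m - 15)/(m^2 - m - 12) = (m - 5)/(m - 4)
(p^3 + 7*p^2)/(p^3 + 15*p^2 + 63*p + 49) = p^2/(p^2 + 8*p + 7)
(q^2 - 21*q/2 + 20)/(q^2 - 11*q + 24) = (q - 5/2)/(q - 3)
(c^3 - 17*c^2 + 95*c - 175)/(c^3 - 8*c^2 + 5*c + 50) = (c - 7)/(c + 2)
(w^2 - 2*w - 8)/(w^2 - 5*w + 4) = (w + 2)/(w - 1)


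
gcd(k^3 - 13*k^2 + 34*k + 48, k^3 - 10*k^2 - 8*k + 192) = k^2 - 14*k + 48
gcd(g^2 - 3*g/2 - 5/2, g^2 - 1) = g + 1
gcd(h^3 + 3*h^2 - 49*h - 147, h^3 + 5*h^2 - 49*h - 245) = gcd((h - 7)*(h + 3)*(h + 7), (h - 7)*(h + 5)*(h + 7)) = h^2 - 49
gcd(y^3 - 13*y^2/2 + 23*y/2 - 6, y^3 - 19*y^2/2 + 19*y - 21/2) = y^2 - 5*y/2 + 3/2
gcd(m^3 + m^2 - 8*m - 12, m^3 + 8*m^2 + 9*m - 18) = 1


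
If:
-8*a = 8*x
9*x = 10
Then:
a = -10/9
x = 10/9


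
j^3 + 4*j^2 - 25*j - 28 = (j - 4)*(j + 1)*(j + 7)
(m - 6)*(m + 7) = m^2 + m - 42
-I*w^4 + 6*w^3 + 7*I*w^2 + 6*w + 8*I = (w - I)*(w + 2*I)*(w + 4*I)*(-I*w + 1)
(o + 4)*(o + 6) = o^2 + 10*o + 24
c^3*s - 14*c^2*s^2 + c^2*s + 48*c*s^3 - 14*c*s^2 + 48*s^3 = (c - 8*s)*(c - 6*s)*(c*s + s)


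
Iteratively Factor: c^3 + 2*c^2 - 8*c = (c + 4)*(c^2 - 2*c) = (c - 2)*(c + 4)*(c)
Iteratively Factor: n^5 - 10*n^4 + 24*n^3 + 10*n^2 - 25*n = (n - 5)*(n^4 - 5*n^3 - n^2 + 5*n) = n*(n - 5)*(n^3 - 5*n^2 - n + 5) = n*(n - 5)^2*(n^2 - 1) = n*(n - 5)^2*(n + 1)*(n - 1)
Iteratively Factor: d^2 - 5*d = (d - 5)*(d)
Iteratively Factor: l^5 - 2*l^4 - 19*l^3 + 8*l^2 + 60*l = (l - 2)*(l^4 - 19*l^2 - 30*l) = (l - 5)*(l - 2)*(l^3 + 5*l^2 + 6*l) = (l - 5)*(l - 2)*(l + 2)*(l^2 + 3*l) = l*(l - 5)*(l - 2)*(l + 2)*(l + 3)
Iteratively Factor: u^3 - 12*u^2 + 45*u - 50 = (u - 5)*(u^2 - 7*u + 10) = (u - 5)*(u - 2)*(u - 5)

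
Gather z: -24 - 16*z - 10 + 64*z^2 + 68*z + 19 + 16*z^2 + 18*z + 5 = 80*z^2 + 70*z - 10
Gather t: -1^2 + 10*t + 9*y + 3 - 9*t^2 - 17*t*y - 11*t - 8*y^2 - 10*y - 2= -9*t^2 + t*(-17*y - 1) - 8*y^2 - y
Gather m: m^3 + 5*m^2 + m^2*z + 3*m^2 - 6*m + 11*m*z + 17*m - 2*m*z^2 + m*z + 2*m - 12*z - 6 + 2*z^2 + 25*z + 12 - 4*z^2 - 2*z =m^3 + m^2*(z + 8) + m*(-2*z^2 + 12*z + 13) - 2*z^2 + 11*z + 6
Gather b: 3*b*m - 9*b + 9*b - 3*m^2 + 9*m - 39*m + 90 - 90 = 3*b*m - 3*m^2 - 30*m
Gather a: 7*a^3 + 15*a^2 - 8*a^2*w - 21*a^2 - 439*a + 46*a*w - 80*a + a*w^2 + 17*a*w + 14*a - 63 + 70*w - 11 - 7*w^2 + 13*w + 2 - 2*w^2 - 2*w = 7*a^3 + a^2*(-8*w - 6) + a*(w^2 + 63*w - 505) - 9*w^2 + 81*w - 72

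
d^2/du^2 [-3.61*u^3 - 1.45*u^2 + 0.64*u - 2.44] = -21.66*u - 2.9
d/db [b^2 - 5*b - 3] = 2*b - 5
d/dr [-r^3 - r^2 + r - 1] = -3*r^2 - 2*r + 1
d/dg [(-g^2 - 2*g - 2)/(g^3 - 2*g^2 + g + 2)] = (g^4 + 4*g^3 + g^2 - 12*g - 2)/(g^6 - 4*g^5 + 6*g^4 - 7*g^2 + 4*g + 4)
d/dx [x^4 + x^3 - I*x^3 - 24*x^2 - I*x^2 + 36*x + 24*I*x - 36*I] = 4*x^3 + 3*x^2*(1 - I) - 2*x*(24 + I) + 36 + 24*I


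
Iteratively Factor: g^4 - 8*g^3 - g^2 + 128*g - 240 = (g + 4)*(g^3 - 12*g^2 + 47*g - 60) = (g - 3)*(g + 4)*(g^2 - 9*g + 20) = (g - 4)*(g - 3)*(g + 4)*(g - 5)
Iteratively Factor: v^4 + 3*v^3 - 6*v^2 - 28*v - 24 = (v - 3)*(v^3 + 6*v^2 + 12*v + 8) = (v - 3)*(v + 2)*(v^2 + 4*v + 4) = (v - 3)*(v + 2)^2*(v + 2)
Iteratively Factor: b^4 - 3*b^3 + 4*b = (b + 1)*(b^3 - 4*b^2 + 4*b) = (b - 2)*(b + 1)*(b^2 - 2*b) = b*(b - 2)*(b + 1)*(b - 2)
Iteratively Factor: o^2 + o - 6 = (o - 2)*(o + 3)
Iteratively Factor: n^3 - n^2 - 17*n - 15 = (n - 5)*(n^2 + 4*n + 3) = (n - 5)*(n + 1)*(n + 3)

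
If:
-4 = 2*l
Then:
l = -2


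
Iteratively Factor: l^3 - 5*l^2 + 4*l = (l)*(l^2 - 5*l + 4) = l*(l - 4)*(l - 1)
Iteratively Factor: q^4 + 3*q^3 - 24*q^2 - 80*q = (q + 4)*(q^3 - q^2 - 20*q) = q*(q + 4)*(q^2 - q - 20) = q*(q - 5)*(q + 4)*(q + 4)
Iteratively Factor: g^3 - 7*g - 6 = (g + 2)*(g^2 - 2*g - 3) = (g + 1)*(g + 2)*(g - 3)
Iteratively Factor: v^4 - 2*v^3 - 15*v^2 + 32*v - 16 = (v - 1)*(v^3 - v^2 - 16*v + 16) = (v - 4)*(v - 1)*(v^2 + 3*v - 4) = (v - 4)*(v - 1)*(v + 4)*(v - 1)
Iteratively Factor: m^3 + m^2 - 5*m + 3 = (m - 1)*(m^2 + 2*m - 3) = (m - 1)*(m + 3)*(m - 1)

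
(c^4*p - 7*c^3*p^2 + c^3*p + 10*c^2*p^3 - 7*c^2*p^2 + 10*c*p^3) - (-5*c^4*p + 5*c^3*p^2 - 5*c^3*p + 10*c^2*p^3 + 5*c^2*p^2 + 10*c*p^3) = 6*c^4*p - 12*c^3*p^2 + 6*c^3*p - 12*c^2*p^2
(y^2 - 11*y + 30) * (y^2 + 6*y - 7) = y^4 - 5*y^3 - 43*y^2 + 257*y - 210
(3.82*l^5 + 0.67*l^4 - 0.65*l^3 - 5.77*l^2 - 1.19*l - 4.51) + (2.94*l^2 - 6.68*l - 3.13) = 3.82*l^5 + 0.67*l^4 - 0.65*l^3 - 2.83*l^2 - 7.87*l - 7.64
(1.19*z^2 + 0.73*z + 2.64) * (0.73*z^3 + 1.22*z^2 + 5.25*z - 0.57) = 0.8687*z^5 + 1.9847*z^4 + 9.0653*z^3 + 6.375*z^2 + 13.4439*z - 1.5048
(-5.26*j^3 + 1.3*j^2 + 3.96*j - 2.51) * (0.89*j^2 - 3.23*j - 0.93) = -4.6814*j^5 + 18.1468*j^4 + 4.2172*j^3 - 16.2337*j^2 + 4.4245*j + 2.3343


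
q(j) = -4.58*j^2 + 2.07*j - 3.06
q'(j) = 2.07 - 9.16*j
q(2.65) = -29.74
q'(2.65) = -22.20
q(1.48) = -10.03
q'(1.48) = -11.49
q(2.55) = -27.56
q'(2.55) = -21.29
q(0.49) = -3.15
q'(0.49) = -2.42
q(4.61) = -90.85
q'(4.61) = -40.16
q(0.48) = -3.12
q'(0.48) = -2.33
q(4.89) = -102.46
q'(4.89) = -42.72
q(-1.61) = -18.26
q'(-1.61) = 16.82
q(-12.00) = -687.42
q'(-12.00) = 111.99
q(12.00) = -637.74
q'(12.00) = -107.85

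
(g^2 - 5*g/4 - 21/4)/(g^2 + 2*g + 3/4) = (4*g^2 - 5*g - 21)/(4*g^2 + 8*g + 3)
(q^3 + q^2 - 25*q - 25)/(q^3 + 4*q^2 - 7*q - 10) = (q - 5)/(q - 2)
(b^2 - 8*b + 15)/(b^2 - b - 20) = (b - 3)/(b + 4)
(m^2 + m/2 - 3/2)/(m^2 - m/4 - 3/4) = 2*(2*m + 3)/(4*m + 3)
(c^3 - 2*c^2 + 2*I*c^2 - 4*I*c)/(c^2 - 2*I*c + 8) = c*(c - 2)/(c - 4*I)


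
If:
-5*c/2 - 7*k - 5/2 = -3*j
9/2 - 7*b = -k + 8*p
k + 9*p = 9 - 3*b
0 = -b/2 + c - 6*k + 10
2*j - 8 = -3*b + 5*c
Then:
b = -36/863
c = 451/863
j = 9267/1726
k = 3033/1726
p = 1413/1726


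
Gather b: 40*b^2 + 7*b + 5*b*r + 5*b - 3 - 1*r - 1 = 40*b^2 + b*(5*r + 12) - r - 4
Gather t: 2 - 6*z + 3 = 5 - 6*z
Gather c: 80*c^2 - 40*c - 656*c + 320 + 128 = 80*c^2 - 696*c + 448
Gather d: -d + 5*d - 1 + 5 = 4*d + 4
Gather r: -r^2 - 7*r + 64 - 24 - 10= -r^2 - 7*r + 30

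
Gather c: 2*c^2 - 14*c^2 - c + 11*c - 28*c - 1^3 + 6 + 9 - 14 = -12*c^2 - 18*c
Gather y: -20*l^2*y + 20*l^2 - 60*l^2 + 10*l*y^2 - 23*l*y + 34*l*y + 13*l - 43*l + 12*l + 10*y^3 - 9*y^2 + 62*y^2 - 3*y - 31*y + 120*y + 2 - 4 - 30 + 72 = -40*l^2 - 18*l + 10*y^3 + y^2*(10*l + 53) + y*(-20*l^2 + 11*l + 86) + 40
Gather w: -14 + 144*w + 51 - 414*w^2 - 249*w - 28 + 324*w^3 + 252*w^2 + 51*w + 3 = 324*w^3 - 162*w^2 - 54*w + 12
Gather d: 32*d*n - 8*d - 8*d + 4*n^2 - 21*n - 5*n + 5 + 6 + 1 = d*(32*n - 16) + 4*n^2 - 26*n + 12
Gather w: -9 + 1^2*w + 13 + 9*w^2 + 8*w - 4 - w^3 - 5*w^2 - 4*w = -w^3 + 4*w^2 + 5*w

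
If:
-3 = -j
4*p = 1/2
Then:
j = 3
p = 1/8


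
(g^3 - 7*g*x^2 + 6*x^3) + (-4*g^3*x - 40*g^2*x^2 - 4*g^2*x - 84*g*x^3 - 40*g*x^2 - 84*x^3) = -4*g^3*x + g^3 - 40*g^2*x^2 - 4*g^2*x - 84*g*x^3 - 47*g*x^2 - 78*x^3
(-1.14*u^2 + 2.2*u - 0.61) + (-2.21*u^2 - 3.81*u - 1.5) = -3.35*u^2 - 1.61*u - 2.11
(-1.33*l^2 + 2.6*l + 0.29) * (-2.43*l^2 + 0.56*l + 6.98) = 3.2319*l^4 - 7.0628*l^3 - 8.5321*l^2 + 18.3104*l + 2.0242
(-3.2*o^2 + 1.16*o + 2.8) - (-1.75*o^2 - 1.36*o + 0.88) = -1.45*o^2 + 2.52*o + 1.92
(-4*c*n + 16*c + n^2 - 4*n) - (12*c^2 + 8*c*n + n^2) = -12*c^2 - 12*c*n + 16*c - 4*n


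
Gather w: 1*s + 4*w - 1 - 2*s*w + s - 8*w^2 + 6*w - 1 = 2*s - 8*w^2 + w*(10 - 2*s) - 2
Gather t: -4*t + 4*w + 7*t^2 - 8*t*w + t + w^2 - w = 7*t^2 + t*(-8*w - 3) + w^2 + 3*w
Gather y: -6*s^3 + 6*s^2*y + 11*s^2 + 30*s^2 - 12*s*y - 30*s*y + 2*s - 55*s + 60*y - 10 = -6*s^3 + 41*s^2 - 53*s + y*(6*s^2 - 42*s + 60) - 10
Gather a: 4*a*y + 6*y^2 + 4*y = 4*a*y + 6*y^2 + 4*y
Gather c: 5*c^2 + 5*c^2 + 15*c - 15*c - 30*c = 10*c^2 - 30*c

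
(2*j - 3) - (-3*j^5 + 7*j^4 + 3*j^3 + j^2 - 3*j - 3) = 3*j^5 - 7*j^4 - 3*j^3 - j^2 + 5*j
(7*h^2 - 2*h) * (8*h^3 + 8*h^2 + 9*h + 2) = 56*h^5 + 40*h^4 + 47*h^3 - 4*h^2 - 4*h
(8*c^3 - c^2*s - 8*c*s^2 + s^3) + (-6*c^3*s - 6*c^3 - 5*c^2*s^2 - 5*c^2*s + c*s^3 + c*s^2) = -6*c^3*s + 2*c^3 - 5*c^2*s^2 - 6*c^2*s + c*s^3 - 7*c*s^2 + s^3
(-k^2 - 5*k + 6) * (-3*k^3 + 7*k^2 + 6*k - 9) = 3*k^5 + 8*k^4 - 59*k^3 + 21*k^2 + 81*k - 54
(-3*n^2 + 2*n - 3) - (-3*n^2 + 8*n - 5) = 2 - 6*n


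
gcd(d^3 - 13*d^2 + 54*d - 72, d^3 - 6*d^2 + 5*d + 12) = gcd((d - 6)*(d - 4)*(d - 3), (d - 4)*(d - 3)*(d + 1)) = d^2 - 7*d + 12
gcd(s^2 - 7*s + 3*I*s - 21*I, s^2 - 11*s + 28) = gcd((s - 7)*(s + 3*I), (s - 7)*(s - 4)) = s - 7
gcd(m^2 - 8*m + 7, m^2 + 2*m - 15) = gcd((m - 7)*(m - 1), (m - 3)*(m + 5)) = 1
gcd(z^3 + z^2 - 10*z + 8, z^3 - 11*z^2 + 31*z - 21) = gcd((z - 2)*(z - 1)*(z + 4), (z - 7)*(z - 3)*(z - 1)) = z - 1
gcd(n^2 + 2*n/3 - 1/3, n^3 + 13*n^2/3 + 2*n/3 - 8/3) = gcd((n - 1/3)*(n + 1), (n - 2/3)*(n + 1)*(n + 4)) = n + 1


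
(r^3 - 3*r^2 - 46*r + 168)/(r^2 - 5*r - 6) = (r^2 + 3*r - 28)/(r + 1)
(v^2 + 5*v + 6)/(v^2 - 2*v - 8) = (v + 3)/(v - 4)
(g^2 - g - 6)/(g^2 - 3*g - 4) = (-g^2 + g + 6)/(-g^2 + 3*g + 4)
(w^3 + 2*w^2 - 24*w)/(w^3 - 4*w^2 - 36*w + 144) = w/(w - 6)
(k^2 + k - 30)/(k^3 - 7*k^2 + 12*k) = (k^2 + k - 30)/(k*(k^2 - 7*k + 12))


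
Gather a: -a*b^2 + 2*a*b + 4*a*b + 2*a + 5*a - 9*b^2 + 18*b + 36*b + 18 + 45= a*(-b^2 + 6*b + 7) - 9*b^2 + 54*b + 63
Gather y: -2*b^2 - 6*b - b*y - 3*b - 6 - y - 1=-2*b^2 - 9*b + y*(-b - 1) - 7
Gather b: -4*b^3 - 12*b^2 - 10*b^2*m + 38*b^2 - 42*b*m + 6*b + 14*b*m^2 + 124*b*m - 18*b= -4*b^3 + b^2*(26 - 10*m) + b*(14*m^2 + 82*m - 12)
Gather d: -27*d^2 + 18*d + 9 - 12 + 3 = -27*d^2 + 18*d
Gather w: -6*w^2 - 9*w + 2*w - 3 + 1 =-6*w^2 - 7*w - 2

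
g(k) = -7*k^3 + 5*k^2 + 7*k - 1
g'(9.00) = -1604.00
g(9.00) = -4636.00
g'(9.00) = -1604.00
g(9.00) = -4636.00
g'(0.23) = 8.19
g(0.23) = 0.79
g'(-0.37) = 0.43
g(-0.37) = -2.55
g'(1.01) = -4.32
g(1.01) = 3.96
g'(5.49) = -571.04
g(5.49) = -970.15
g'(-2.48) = -146.96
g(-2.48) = 119.16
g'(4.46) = -366.12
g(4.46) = -491.34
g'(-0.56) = -5.19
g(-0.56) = -2.12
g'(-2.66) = -168.19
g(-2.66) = 147.51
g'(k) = -21*k^2 + 10*k + 7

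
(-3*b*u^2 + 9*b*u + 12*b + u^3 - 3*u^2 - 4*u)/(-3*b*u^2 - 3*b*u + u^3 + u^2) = (u - 4)/u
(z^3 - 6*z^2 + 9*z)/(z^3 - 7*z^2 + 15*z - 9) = z/(z - 1)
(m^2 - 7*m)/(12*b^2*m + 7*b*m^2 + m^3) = (m - 7)/(12*b^2 + 7*b*m + m^2)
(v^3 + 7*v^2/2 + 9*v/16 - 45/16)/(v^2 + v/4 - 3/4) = (4*v^2 + 17*v + 15)/(4*(v + 1))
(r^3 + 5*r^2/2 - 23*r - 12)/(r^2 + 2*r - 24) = r + 1/2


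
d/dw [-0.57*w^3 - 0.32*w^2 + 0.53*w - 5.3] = -1.71*w^2 - 0.64*w + 0.53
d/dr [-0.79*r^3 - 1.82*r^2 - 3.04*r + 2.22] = -2.37*r^2 - 3.64*r - 3.04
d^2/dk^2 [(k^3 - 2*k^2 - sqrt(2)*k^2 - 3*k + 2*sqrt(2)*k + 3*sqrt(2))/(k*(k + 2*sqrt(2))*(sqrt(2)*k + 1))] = 2*(-7*sqrt(2)*k^6 - 4*k^6 - 30*k^5 + 12*sqrt(2)*k^5 + 3*sqrt(2)*k^4 + 84*k^4 + 62*sqrt(2)*k^3 + 205*k^3 + 261*sqrt(2)*k^2 + 180*k + 24*sqrt(2))/(k^3*(2*sqrt(2)*k^6 + 30*k^5 + 87*sqrt(2)*k^4 + 245*k^3 + 174*sqrt(2)*k^2 + 120*k + 16*sqrt(2)))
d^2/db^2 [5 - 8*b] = 0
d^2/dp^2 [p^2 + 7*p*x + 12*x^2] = 2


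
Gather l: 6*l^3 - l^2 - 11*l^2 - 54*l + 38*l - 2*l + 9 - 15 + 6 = 6*l^3 - 12*l^2 - 18*l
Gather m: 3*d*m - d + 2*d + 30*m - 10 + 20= d + m*(3*d + 30) + 10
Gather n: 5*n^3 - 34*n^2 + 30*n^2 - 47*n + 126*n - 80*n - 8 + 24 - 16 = 5*n^3 - 4*n^2 - n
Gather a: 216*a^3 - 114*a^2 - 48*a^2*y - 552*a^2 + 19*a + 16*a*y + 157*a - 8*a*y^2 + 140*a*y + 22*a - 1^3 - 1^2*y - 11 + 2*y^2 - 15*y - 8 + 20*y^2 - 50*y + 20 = 216*a^3 + a^2*(-48*y - 666) + a*(-8*y^2 + 156*y + 198) + 22*y^2 - 66*y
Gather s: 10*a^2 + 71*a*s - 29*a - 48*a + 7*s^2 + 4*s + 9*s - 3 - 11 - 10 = 10*a^2 - 77*a + 7*s^2 + s*(71*a + 13) - 24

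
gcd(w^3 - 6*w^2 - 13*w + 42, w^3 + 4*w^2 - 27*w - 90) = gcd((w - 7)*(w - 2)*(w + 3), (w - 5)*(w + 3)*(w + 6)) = w + 3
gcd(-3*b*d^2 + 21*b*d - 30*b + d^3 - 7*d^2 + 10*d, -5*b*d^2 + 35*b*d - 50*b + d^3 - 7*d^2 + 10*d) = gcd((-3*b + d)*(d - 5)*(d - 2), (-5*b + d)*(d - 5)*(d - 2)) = d^2 - 7*d + 10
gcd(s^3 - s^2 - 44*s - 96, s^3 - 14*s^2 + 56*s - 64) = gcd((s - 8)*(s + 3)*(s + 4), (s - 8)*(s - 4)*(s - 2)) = s - 8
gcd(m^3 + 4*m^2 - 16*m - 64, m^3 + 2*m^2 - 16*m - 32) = m^2 - 16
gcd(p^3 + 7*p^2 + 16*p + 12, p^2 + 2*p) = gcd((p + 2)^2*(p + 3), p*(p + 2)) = p + 2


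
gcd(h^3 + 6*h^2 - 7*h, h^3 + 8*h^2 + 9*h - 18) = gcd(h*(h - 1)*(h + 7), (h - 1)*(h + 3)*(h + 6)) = h - 1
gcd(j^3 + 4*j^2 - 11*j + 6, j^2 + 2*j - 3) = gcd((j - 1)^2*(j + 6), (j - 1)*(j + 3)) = j - 1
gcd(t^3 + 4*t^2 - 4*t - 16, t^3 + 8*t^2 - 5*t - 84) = t + 4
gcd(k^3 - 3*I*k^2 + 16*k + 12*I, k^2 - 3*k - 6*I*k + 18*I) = k - 6*I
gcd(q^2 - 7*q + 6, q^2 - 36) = q - 6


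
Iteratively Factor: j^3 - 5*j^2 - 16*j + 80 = (j + 4)*(j^2 - 9*j + 20) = (j - 4)*(j + 4)*(j - 5)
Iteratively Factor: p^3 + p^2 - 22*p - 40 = (p + 4)*(p^2 - 3*p - 10) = (p - 5)*(p + 4)*(p + 2)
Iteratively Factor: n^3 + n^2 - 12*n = (n - 3)*(n^2 + 4*n) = (n - 3)*(n + 4)*(n)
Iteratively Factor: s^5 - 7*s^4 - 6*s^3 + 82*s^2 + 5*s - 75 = (s - 5)*(s^4 - 2*s^3 - 16*s^2 + 2*s + 15) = (s - 5)*(s + 1)*(s^3 - 3*s^2 - 13*s + 15) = (s - 5)*(s - 1)*(s + 1)*(s^2 - 2*s - 15) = (s - 5)*(s - 1)*(s + 1)*(s + 3)*(s - 5)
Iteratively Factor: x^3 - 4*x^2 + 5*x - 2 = (x - 1)*(x^2 - 3*x + 2) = (x - 2)*(x - 1)*(x - 1)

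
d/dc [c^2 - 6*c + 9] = 2*c - 6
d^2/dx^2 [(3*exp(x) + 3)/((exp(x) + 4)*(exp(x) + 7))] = 3*(exp(4*x) - 7*exp(3*x) - 135*exp(2*x) - 299*exp(x) + 476)*exp(x)/(exp(6*x) + 33*exp(5*x) + 447*exp(4*x) + 3179*exp(3*x) + 12516*exp(2*x) + 25872*exp(x) + 21952)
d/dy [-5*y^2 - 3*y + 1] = -10*y - 3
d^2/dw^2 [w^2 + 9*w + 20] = 2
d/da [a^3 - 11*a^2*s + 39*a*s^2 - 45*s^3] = 3*a^2 - 22*a*s + 39*s^2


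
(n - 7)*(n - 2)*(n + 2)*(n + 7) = n^4 - 53*n^2 + 196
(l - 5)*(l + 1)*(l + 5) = l^3 + l^2 - 25*l - 25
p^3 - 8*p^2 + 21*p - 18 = (p - 3)^2*(p - 2)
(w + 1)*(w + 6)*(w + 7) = w^3 + 14*w^2 + 55*w + 42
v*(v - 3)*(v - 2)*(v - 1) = v^4 - 6*v^3 + 11*v^2 - 6*v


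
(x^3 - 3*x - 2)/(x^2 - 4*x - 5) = (x^2 - x - 2)/(x - 5)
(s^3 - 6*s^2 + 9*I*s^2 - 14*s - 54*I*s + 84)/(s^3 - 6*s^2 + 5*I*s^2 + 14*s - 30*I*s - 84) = (s + 2*I)/(s - 2*I)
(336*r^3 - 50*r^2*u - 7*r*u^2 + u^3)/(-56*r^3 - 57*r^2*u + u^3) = (-6*r + u)/(r + u)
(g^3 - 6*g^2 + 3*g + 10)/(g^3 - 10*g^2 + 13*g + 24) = (g^2 - 7*g + 10)/(g^2 - 11*g + 24)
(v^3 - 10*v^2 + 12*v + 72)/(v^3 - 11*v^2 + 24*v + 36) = (v + 2)/(v + 1)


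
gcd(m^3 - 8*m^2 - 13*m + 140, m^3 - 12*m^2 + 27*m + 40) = m - 5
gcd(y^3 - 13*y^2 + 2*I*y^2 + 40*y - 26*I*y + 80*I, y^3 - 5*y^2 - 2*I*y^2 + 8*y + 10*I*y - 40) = y^2 + y*(-5 + 2*I) - 10*I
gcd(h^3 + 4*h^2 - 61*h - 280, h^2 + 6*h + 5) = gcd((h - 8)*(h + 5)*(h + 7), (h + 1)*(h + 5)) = h + 5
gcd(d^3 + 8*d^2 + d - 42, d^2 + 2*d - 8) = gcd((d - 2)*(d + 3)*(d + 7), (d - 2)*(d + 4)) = d - 2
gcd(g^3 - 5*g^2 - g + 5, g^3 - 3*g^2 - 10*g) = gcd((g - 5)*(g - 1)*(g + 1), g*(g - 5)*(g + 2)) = g - 5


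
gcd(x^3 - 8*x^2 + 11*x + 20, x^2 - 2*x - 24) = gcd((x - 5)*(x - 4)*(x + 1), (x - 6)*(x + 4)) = 1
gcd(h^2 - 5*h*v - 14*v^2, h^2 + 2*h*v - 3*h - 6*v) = h + 2*v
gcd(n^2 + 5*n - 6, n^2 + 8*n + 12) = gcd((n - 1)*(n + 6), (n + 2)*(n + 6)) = n + 6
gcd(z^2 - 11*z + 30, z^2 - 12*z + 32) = 1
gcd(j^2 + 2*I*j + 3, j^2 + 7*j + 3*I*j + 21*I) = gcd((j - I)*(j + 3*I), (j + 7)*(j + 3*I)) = j + 3*I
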